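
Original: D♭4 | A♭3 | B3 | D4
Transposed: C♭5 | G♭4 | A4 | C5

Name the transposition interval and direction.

up a minor seventh

Take the first pair: Db4 → Cb5. D to C spans 7 letter names, so the interval is some kind of seventh.
Db4 to Cb5 is 10 semitones, which makes it a minor seventh; the second version is higher, so the direction is up.
Checking another pair — D4 → C5 — gives the same interval.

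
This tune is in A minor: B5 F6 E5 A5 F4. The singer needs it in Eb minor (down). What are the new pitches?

From A down to Eb is an augmented fourth; apply that to each pitch.
B5 -> F5
F6 -> Cb6
E5 -> Bb4
A5 -> Eb5
F4 -> Cb4

F5 Cb6 Bb4 Eb5 Cb4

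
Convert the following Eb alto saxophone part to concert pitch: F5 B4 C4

Ab4 D4 Eb3

Written C4 on the Eb alto saxophone sounds as Eb3, a major sixth lower; apply that shift to every note.
F5 -> Ab4
B4 -> D4
C4 -> Eb3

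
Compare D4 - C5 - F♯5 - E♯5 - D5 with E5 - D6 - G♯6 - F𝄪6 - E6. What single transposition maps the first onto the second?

Take the first pair: D4 → E5. D to E spans 9 letter names, so the interval is some kind of ninth.
D4 to E5 is 14 semitones, which makes it a major ninth; the second version is higher, so the direction is up.
Checking another pair — D5 → E6 — gives the same interval.

up a major ninth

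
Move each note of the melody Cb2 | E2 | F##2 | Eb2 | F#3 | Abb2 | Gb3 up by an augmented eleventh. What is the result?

F3 A#3 B##3 A3 B#4 Db4 C5

Cb2: an eleventh up reaches F, and 18 semitones makes it F3.
E2: an eleventh up reaches A, and 18 semitones makes it A#3.
F##2: an eleventh up reaches B, and 18 semitones makes it B##3.
An augmented eleventh up from Eb2 gives A3.
F#3: an eleventh up reaches B, and 18 semitones makes it B#4.
Abb2 up an augmented eleventh is Db4.
Gb3 up an augmented eleventh is C5.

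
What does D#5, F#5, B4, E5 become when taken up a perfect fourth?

A perfect fourth up from D#5 gives G#5.
F#5: a fourth up reaches B, and 5 semitones makes it B5.
B4 up a perfect fourth is E5.
E5: a fourth up reaches A, and 5 semitones makes it A5.

G#5 B5 E5 A5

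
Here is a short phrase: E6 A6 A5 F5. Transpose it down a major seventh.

F5 Bb5 Bb4 Gb4

E6 gives F5
A6 gives Bb5
A5 gives Bb4
F5 gives Gb4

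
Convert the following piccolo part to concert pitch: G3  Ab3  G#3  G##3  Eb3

The piccolo sounds a perfect octave above written, so transpose each written note up a perfect octave.
G3 gives G4
Ab3 gives Ab4
G#3 gives G#4
G##3 gives G##4
Eb3 gives Eb4

G4 Ab4 G#4 G##4 Eb4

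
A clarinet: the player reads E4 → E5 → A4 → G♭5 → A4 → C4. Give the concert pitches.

Written C4 on the A clarinet sounds as A3, a minor third lower; apply that shift to every note.
E4 gives C#4
E5 gives C#5
A4 gives F#4
Gb5 gives Eb5
A4 gives F#4
C4 gives A3

C#4 C#5 F#4 Eb5 F#4 A3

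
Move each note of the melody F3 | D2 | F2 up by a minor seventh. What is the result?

F3 gives Eb4
D2 gives C3
F2 gives Eb3

Eb4 C3 Eb3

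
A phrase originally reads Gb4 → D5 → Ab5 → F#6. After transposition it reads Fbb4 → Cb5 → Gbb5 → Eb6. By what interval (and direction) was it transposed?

Take the first pair: Gb4 → Fbb4. G to F spans 2 letter names, so the interval is some kind of second.
Fbb4 to Gb4 is 3 semitones, which makes it an augmented second; the second version is lower, so the direction is down.
Checking another pair — F#6 → Eb6 — gives the same interval.

down an augmented second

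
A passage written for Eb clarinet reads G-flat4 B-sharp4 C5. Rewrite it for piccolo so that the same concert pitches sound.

First find concert pitch: the Eb clarinet sounds a minor third above written, so G-flat4 B-sharp4 C5 sounds Bbb4 D#5 Eb5.
Then write for piccolo: it sounds a perfect octave above written, so the part must be a perfect octave below concert.
Bbb4 → Bbb3
D#5 → D#4
Eb5 → Eb4

Bbb3 D#4 Eb4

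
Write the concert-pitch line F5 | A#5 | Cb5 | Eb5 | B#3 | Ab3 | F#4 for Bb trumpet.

G5 B#5 Db5 F5 C##4 Bb3 G#4

Written C4 sounds as Bb3 on the Bb trumpet, so concert pitches are written a major second up.
F5 becomes G5
A#5 becomes B#5
Cb5 becomes Db5
Eb5 becomes F5
B#3 becomes C##4
Ab3 becomes Bb3
F#4 becomes G#4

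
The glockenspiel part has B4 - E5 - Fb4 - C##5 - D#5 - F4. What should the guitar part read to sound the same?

First find concert pitch: the glockenspiel sounds a perfect fifteenth above written, so B4 E5 Fb4 C##5 D#5 F4 sounds B6 E7 Fb6 C##7 D#7 F6.
Then write for guitar: it sounds a perfect octave below written, so the part must be a perfect octave above concert.
B6 → B7
E7 → E8
Fb6 → Fb7
C##7 → C##8
D#7 → D#8
F6 → F7

B7 E8 Fb7 C##8 D#8 F7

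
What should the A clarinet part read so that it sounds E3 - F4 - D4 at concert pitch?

G3 Ab4 F4

Written C4 sounds as A3 on the A clarinet, so concert pitches are written a minor third up.
E3 becomes G3
F4 becomes Ab4
D4 becomes F4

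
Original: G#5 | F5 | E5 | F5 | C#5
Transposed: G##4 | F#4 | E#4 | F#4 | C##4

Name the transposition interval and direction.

down a diminished octave

Take the first pair: G#5 → G##4. G to G spans 8 letter names, so the interval is some kind of octave.
G##4 to G#5 is 11 semitones, which makes it a diminished octave; the second version is lower, so the direction is down.
Checking another pair — C#5 → C##4 — gives the same interval.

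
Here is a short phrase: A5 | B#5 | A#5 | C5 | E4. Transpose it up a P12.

A5 → E7
B#5 → F##7
A#5 → E#7
C5 → G6
E4 → B5

E7 F##7 E#7 G6 B5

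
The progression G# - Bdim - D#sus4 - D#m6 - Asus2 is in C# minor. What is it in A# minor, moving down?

C# minor down to A# minor is a minor third; each chord root moves by that interval while the quality stays the same.
G#: root G# down a minor third → E#, giving E#.
Bdim: root B down a minor third → G#, giving G#dim.
D#sus4: root D# down a minor third → B#, giving B#sus4.
D#m6: root D# down a minor third → B#, giving B#m6.
Asus2: root A down a minor third → F#, giving F#sus2.

E# G#dim B#sus4 B#m6 F#sus2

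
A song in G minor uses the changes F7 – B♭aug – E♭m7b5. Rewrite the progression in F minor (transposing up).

G minor up to F minor is a minor seventh; each chord root moves by that interval while the quality stays the same.
F7: root F up a minor seventh → Eb, giving Eb7.
B♭aug: root B♭ up a minor seventh → Ab, giving Abaug.
E♭m7b5: root E♭ up a minor seventh → Db, giving Dbm7b5.

Eb7 Abaug Dbm7b5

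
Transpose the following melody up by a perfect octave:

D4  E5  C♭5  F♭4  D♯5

D5 E6 Cb6 Fb5 D#6

D4 gives D5
E5 gives E6
Cb5 gives Cb6
Fb4 gives Fb5
D#5 gives D#6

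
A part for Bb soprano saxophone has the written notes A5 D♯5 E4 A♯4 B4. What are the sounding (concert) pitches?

G5 C#5 D4 G#4 A4

Written C4 on the Bb soprano saxophone sounds as Bb3, a major second lower; apply that shift to every note.
A5 gives G5
D#5 gives C#5
E4 gives D4
A#4 gives G#4
B4 gives A4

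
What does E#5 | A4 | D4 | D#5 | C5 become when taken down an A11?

E#5 becomes B3
A4 becomes Eb3
D4 becomes Ab2
D#5 becomes A3
C5 becomes Gb3

B3 Eb3 Ab2 A3 Gb3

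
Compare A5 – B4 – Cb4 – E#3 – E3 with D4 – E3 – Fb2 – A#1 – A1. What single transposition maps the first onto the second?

Take the first pair: A5 → D4. A to D spans 12 letter names, so the interval is some kind of twelfth.
D4 to A5 is 19 semitones, which makes it a perfect twelfth; the second version is lower, so the direction is down.
Checking another pair — E3 → A1 — gives the same interval.

down a perfect twelfth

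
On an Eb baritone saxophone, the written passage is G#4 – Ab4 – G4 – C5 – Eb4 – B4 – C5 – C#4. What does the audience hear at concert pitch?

B2 Cb3 Bb2 Eb3 Gb2 D3 Eb3 E2

Written C4 on the Eb baritone saxophone sounds as Eb2, a major thirteenth lower; apply that shift to every note.
G#4 gives B2
Ab4 gives Cb3
G4 gives Bb2
C5 gives Eb3
Eb4 gives Gb2
B4 gives D3
C5 gives Eb3
C#4 gives E2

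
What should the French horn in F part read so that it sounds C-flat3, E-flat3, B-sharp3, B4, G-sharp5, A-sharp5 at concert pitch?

Gb3 Bb3 F##4 F#5 D#6 E#6

Written C4 sounds as F3 on the French horn in F, so concert pitches are written a perfect fifth up.
Cb3 becomes Gb3
Eb3 becomes Bb3
B#3 becomes F##4
B4 becomes F#5
G#5 becomes D#6
A#5 becomes E#6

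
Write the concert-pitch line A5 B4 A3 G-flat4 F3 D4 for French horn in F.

E6 F#5 E4 Db5 C4 A4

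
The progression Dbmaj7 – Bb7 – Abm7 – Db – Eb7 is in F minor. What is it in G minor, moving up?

Ebmaj7 C7 Bbm7 Eb F7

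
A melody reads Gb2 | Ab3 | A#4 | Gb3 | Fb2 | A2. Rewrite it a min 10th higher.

Bbb3 Cb5 C#6 Bbb4 Abb3 C4

Gb2 up a minor tenth is Bbb3.
Ab3 up a minor tenth is Cb5.
A#4: a tenth up reaches C, and 15 semitones makes it C#6.
Gb3 up a minor tenth is Bbb4.
Fb2: a tenth up reaches A, and 15 semitones makes it Abb3.
A minor tenth up from A2 gives C4.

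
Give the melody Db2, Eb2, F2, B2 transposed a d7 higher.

A diminished seventh up from Db2 gives Cbb3.
Eb2: a seventh up reaches D, and 9 semitones makes it Dbb3.
F2: a seventh up reaches E, and 9 semitones makes it Ebb3.
B2 up a diminished seventh is Ab3.

Cbb3 Dbb3 Ebb3 Ab3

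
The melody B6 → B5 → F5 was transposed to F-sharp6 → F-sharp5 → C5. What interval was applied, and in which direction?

From B6 to F#6 is 4 letter names — a fourth of some quality.
F#6 to B6 is 5 semitones, which makes it a perfect fourth; the second version is lower, so the direction is down.
Checking another pair — F5 → C5 — gives the same interval.

down a perfect fourth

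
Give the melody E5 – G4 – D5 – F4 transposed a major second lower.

A major second down from E5 gives D5.
A major second down from G4 gives F4.
D5: a second down reaches C, and 2 semitones makes it C5.
F4: a second down reaches E, and 2 semitones makes it Eb4.

D5 F4 C5 Eb4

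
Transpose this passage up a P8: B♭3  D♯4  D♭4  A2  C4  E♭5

Bb4 D#5 Db5 A3 C5 Eb6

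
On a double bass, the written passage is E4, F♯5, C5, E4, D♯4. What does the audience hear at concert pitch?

Written C4 on the double bass sounds as C3, a perfect octave lower; apply that shift to every note.
E4 -> E3
F#5 -> F#4
C5 -> C4
E4 -> E3
D#4 -> D#3

E3 F#4 C4 E3 D#3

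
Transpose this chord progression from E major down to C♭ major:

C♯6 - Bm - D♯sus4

E major down to C♭ major is an augmented third; each chord root moves by that interval while the quality stays the same.
C♯6: root C♯ down an augmented third → Ab, giving Ab6.
Bm: root B down an augmented third → Gb, giving Gbm.
D♯sus4: root D♯ down an augmented third → Bb, giving Bbsus4.

Ab6 Gbm Bbsus4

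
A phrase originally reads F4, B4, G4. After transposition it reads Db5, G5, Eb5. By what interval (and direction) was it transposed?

From F4 to Db5 is 6 letter names — a sixth of some quality.
F4 to Db5 is 8 semitones, which makes it a minor sixth; the second version is higher, so the direction is up.
Checking another pair — G4 → Eb5 — gives the same interval.

up a minor sixth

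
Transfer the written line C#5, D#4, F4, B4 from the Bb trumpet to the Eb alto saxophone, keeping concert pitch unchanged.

G#5 A#4 C5 F#5

First find concert pitch: the Bb trumpet sounds a major second below written, so C#5 D#4 F4 B4 sounds B4 C#4 Eb4 A4.
Then write for Eb alto saxophone: it sounds a major sixth below written, so the part must be a major sixth above concert.
B4 → G#5
C#4 → A#4
Eb4 → C5
A4 → F#5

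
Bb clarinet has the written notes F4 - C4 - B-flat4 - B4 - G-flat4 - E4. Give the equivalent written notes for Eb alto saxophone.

C5 G4 F5 F#5 Db5 B4

First find concert pitch: the Bb clarinet sounds a major second below written, so F4 C4 B-flat4 B4 G-flat4 E4 sounds Eb4 Bb3 Ab4 A4 Fb4 D4.
Then write for Eb alto saxophone: it sounds a major sixth below written, so the part must be a major sixth above concert.
Eb4 → C5
Bb3 → G4
Ab4 → F5
A4 → F#5
Fb4 → Db5
D4 → B4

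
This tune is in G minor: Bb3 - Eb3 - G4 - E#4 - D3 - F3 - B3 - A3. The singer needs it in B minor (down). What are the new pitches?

D3 G2 B3 G##3 F#2 A2 D#3 C#3

From G down to B is a minor sixth; apply that to each pitch.
Bb3 -> D3
Eb3 -> G2
G4 -> B3
E#4 -> G##3
D3 -> F#2
F3 -> A2
B3 -> D#3
A3 -> C#3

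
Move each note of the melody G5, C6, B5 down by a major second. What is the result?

G5 → F5
C6 → Bb5
B5 → A5

F5 Bb5 A5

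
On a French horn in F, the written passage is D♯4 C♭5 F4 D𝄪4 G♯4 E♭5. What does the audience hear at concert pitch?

G#3 Fb4 Bb3 G##3 C#4 Ab4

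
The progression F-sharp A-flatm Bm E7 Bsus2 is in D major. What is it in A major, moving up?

C# Ebm F#m B7 F#sus2

D major up to A major is a perfect fifth; each chord root moves by that interval while the quality stays the same.
F-sharp: root F-sharp up a perfect fifth → C#, giving C#.
A-flatm: root A-flat up a perfect fifth → Eb, giving Ebm.
Bm: root B up a perfect fifth → F#, giving F#m.
E7: root E up a perfect fifth → B, giving B7.
Bsus2: root B up a perfect fifth → F#, giving F#sus2.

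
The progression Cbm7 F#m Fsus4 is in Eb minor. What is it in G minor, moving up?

Ebm7 A#m Asus4

Eb minor up to G minor is a major third; each chord root moves by that interval while the quality stays the same.
Cbm7: root Cb up a major third → Eb, giving Ebm7.
F#m: root F# up a major third → A#, giving A#m.
Fsus4: root F up a major third → A, giving Asus4.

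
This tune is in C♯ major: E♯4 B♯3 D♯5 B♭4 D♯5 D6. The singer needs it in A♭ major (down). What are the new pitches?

C4 G3 Bb4 Gbb4 Bb4 Bbb5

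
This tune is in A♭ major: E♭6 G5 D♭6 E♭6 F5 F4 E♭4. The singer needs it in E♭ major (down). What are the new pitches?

From A♭ down to E♭ is a perfect fourth; apply that to each pitch.
Eb6 to Bb5
G5 to D5
Db6 to Ab5
Eb6 to Bb5
F5 to C5
F4 to C4
Eb4 to Bb3

Bb5 D5 Ab5 Bb5 C5 C4 Bb3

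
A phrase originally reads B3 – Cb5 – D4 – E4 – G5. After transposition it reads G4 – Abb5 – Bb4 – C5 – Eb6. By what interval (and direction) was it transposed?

up a minor sixth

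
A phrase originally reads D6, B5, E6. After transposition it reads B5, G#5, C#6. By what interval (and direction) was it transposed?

down a minor third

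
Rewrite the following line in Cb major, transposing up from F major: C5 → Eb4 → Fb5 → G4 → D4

F major to Cb major up is a diminished fifth, so every note moves up by that interval.
C5 gives Gb5
Eb4 gives Bbb4
Fb5 gives Cbb6
G4 gives Db5
D4 gives Ab4

Gb5 Bbb4 Cbb6 Db5 Ab4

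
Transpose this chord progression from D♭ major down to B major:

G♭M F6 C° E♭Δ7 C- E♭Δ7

D♭ major down to B major is a diminished third; each chord root moves by that interval while the quality stays the same.
G♭M: root G♭ down a diminished third → E, giving EM.
F6: root F down a diminished third → D#, giving D#6.
C°: root C down a diminished third → A#, giving A#°.
E♭Δ7: root E♭ down a diminished third → C#, giving C#Δ7.
C-: root C down a diminished third → A#, giving A#-.
E♭Δ7: root E♭ down a diminished third → C#, giving C#Δ7.

EM D#6 A#° C#Δ7 A#- C#Δ7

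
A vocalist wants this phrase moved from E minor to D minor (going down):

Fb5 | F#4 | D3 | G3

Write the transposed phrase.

From E down to D is a major second; apply that to each pitch.
Fb5 → Ebb5
F#4 → E4
D3 → C3
G3 → F3

Ebb5 E4 C3 F3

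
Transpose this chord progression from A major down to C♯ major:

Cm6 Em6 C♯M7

Em6 G#m6 E#M7

A major down to C♯ major is a minor sixth; each chord root moves by that interval while the quality stays the same.
Cm6: root C down a minor sixth → E, giving Em6.
Em6: root E down a minor sixth → G#, giving G#m6.
C♯M7: root C♯ down a minor sixth → E#, giving E#M7.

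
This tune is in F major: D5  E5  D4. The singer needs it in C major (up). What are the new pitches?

A5 B5 A4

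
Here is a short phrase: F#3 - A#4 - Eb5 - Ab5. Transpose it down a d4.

A diminished fourth down from F#3 gives C##3.
A#4: a fourth down reaches E, and 4 semitones makes it E##4.
Eb5: a fourth down reaches B, and 4 semitones makes it B4.
Ab5: a fourth down reaches E, and 4 semitones makes it E5.

C##3 E##4 B4 E5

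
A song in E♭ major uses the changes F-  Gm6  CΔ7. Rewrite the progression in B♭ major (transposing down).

C- Dm6 GΔ7

E♭ major down to B♭ major is a perfect fourth; each chord root moves by that interval while the quality stays the same.
F-: root F down a perfect fourth → C, giving C-.
Gm6: root G down a perfect fourth → D, giving Dm6.
CΔ7: root C down a perfect fourth → G, giving GΔ7.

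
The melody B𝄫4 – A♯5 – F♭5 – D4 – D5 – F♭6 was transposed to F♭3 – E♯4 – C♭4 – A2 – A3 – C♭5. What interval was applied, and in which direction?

down a perfect eleventh

From Bbb4 to Fb3 is 11 letter names — an eleventh of some quality.
Fb3 to Bbb4 is 17 semitones, which makes it a perfect eleventh; the second version is lower, so the direction is down.
Checking another pair — Fb6 → Cb5 — gives the same interval.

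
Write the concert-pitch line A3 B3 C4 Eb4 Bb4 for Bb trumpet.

B3 C#4 D4 F4 C5

The Bb trumpet sounds a major second below written, so the written part must be a major second above concert — transpose each note up.
A3 → B3
B3 → C#4
C4 → D4
Eb4 → F4
Bb4 → C5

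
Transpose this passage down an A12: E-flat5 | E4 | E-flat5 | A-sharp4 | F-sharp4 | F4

Eb5: a twelfth down reaches A, and 20 semitones makes it Abb3.
E4 down an augmented twelfth is Ab2.
An augmented twelfth down from Eb5 gives Abb3.
A#4 down an augmented twelfth is D3.
F#4 down an augmented twelfth is Bb2.
F4: a twelfth down reaches B, and 20 semitones makes it Bbb2.

Abb3 Ab2 Abb3 D3 Bb2 Bbb2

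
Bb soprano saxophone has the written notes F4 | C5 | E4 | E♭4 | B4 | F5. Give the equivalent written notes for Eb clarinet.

C4 G4 B3 Bb3 F#4 C5

First find concert pitch: the Bb soprano saxophone sounds a major second below written, so F4 C5 E4 E♭4 B4 F5 sounds Eb4 Bb4 D4 Db4 A4 Eb5.
Then write for Eb clarinet: it sounds a minor third above written, so the part must be a minor third below concert.
Eb4 → C4
Bb4 → G4
D4 → B3
Db4 → Bb3
A4 → F#4
Eb5 → C5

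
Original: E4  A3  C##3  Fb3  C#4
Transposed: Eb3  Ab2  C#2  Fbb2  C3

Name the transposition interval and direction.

From E4 to Eb3 is 8 letter names — an octave of some quality.
Eb3 to E4 is 13 semitones, which makes it an augmented octave; the second version is lower, so the direction is down.
Checking another pair — C#4 → C3 — gives the same interval.

down an augmented octave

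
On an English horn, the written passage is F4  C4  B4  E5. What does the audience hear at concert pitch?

Bb3 F3 E4 A4

Written C4 on the English horn sounds as F3, a perfect fifth lower; apply that shift to every note.
F4 gives Bb3
C4 gives F3
B4 gives E4
E5 gives A4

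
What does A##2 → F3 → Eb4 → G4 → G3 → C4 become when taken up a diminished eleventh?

D#4 Bbb4 Abb5 Cb6 Cb5 Fb5

A diminished eleventh up from A##2 gives D#4.
F3 up a diminished eleventh is Bbb4.
Eb4 up a diminished eleventh is Abb5.
G4: an eleventh up reaches C, and 16 semitones makes it Cb6.
G3: an eleventh up reaches C, and 16 semitones makes it Cb5.
A diminished eleventh up from C4 gives Fb5.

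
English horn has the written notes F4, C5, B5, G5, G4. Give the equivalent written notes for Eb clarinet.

G3 D4 C#5 A4 A3

First find concert pitch: the English horn sounds a perfect fifth below written, so F4 C5 B5 G5 G4 sounds Bb3 F4 E5 C5 C4.
Then write for Eb clarinet: it sounds a minor third above written, so the part must be a minor third below concert.
Bb3 → G3
F4 → D4
E5 → C#5
C5 → A4
C4 → A3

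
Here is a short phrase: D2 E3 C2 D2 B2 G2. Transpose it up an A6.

B#2 C##4 A#2 B#2 G##3 E#3

D2 to B#2
E3 to C##4
C2 to A#2
D2 to B#2
B2 to G##3
G2 to E#3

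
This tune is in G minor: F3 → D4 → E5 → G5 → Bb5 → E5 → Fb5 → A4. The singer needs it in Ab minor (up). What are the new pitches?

Gb3 Eb4 F5 Ab5 Cb6 F5 Gbb5 Bb4

G minor to Ab minor up is a minor second, so every note moves up by that interval.
F3 gives Gb3
D4 gives Eb4
E5 gives F5
G5 gives Ab5
Bb5 gives Cb6
E5 gives F5
Fb5 gives Gbb5
A4 gives Bb4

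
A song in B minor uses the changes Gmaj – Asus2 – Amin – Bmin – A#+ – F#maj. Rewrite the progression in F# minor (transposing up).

B minor up to F# minor is a perfect fifth; each chord root moves by that interval while the quality stays the same.
Gmaj: root G up a perfect fifth → D, giving Dmaj.
Asus2: root A up a perfect fifth → E, giving Esus2.
Amin: root A up a perfect fifth → E, giving Emin.
Bmin: root B up a perfect fifth → F#, giving F#min.
A#+: root A# up a perfect fifth → E#, giving E#+.
F#maj: root F# up a perfect fifth → C#, giving C#maj.

Dmaj Esus2 Emin F#min E#+ C#maj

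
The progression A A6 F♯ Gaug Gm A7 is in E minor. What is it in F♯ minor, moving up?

B B6 G# Aaug Am B7

E minor up to F♯ minor is a major second; each chord root moves by that interval while the quality stays the same.
A: root A up a major second → B, giving B.
A6: root A up a major second → B, giving B6.
F♯: root F♯ up a major second → G#, giving G#.
Gaug: root G up a major second → A, giving Aaug.
Gm: root G up a major second → A, giving Am.
A7: root A up a major second → B, giving B7.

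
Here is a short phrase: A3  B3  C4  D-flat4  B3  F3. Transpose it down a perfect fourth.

E3 F#3 G3 Ab3 F#3 C3

A3 becomes E3
B3 becomes F#3
C4 becomes G3
Db4 becomes Ab3
B3 becomes F#3
F3 becomes C3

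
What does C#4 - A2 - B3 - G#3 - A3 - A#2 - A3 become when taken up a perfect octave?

C#5 A3 B4 G#4 A4 A#3 A4

C#4: an octave up reaches C, and 12 semitones makes it C#5.
A2: an octave up reaches A, and 12 semitones makes it A3.
B3 up a perfect octave is B4.
G#3: an octave up reaches G, and 12 semitones makes it G#4.
A3: an octave up reaches A, and 12 semitones makes it A4.
A#2 up a perfect octave is A#3.
A3: an octave up reaches A, and 12 semitones makes it A4.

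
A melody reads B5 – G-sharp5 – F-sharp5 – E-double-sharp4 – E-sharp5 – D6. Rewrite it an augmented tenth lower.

Gb4 Eb4 Db4 C#3 C4 Bbb4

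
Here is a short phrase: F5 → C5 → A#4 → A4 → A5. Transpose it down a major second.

F5 gives Eb5
C5 gives Bb4
A#4 gives G#4
A4 gives G4
A5 gives G5

Eb5 Bb4 G#4 G4 G5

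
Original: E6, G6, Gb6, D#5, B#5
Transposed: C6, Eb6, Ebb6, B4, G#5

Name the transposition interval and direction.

down a major third

From E6 to C6 is 3 letter names — a third of some quality.
C6 to E6 is 4 semitones, which makes it a major third; the second version is lower, so the direction is down.
Checking another pair — B#5 → G#5 — gives the same interval.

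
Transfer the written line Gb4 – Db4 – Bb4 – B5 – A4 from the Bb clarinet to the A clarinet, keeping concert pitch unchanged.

First find concert pitch: the Bb clarinet sounds a major second below written, so Gb4 Db4 Bb4 B5 A4 sounds Fb4 Cb4 Ab4 A5 G4.
Then write for A clarinet: it sounds a minor third below written, so the part must be a minor third above concert.
Fb4 → Abb4
Cb4 → Ebb4
Ab4 → Cb5
A5 → C6
G4 → Bb4

Abb4 Ebb4 Cb5 C6 Bb4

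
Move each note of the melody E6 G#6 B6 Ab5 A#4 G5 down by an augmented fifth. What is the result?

Ab5 C6 Eb6 Dbb5 D4 Cb5

E6 down an augmented fifth is Ab5.
An augmented fifth down from G#6 gives C6.
B6 down an augmented fifth is Eb6.
Ab5 down an augmented fifth is Dbb5.
A#4: a fifth down reaches D, and 8 semitones makes it D4.
An augmented fifth down from G5 gives Cb5.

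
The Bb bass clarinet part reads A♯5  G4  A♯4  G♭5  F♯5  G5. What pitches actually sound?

G#4 F3 G#3 Fb4 E4 F4

The Bb bass clarinet sounds a major ninth below written, so transpose each written note down a major ninth.
A#5 → G#4
G4 → F3
A#4 → G#3
Gb5 → Fb4
F#5 → E4
G5 → F4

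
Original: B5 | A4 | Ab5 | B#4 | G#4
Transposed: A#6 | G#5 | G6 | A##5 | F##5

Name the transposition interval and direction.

up a major seventh

Take the first pair: B5 → A#6. B to A spans 7 letter names, so the interval is some kind of seventh.
B5 to A#6 is 11 semitones, which makes it a major seventh; the second version is higher, so the direction is up.
Checking another pair — G#4 → F##5 — gives the same interval.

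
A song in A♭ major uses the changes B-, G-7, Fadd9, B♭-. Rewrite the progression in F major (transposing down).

G#- E-7 Dadd9 G-

A♭ major down to F major is a minor third; each chord root moves by that interval while the quality stays the same.
B-: root B down a minor third → G#, giving G#-.
G-7: root G down a minor third → E, giving E-7.
Fadd9: root F down a minor third → D, giving Dadd9.
B♭-: root B♭ down a minor third → G, giving G-.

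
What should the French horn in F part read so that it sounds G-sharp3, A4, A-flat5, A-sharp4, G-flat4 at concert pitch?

D#4 E5 Eb6 E#5 Db5

The French horn in F sounds a perfect fifth below written, so the written part must be a perfect fifth above concert — transpose each note up.
G#3 → D#4
A4 → E5
Ab5 → Eb6
A#4 → E#5
Gb4 → Db5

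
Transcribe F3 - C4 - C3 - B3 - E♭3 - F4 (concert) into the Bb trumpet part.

G3 D4 D3 C#4 F3 G4

Written C4 sounds as Bb3 on the Bb trumpet, so concert pitches are written a major second up.
F3 → G3
C4 → D4
C3 → D3
B3 → C#4
Eb3 → F3
F4 → G4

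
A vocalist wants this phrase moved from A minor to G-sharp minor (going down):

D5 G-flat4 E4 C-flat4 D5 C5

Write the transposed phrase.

C#5 F4 D#4 Bb3 C#5 B4

From A down to G-sharp is a minor second; apply that to each pitch.
D5 -> C#5
Gb4 -> F4
E4 -> D#4
Cb4 -> Bb3
D5 -> C#5
C5 -> B4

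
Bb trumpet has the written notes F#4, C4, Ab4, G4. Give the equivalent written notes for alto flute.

A4 Eb4 Cb5 Bb4

First find concert pitch: the Bb trumpet sounds a major second below written, so F#4 C4 Ab4 G4 sounds E4 Bb3 Gb4 F4.
Then write for alto flute: it sounds a perfect fourth below written, so the part must be a perfect fourth above concert.
E4 → A4
Bb3 → Eb4
Gb4 → Cb5
F4 → Bb4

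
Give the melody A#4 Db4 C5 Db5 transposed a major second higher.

B#4 Eb4 D5 Eb5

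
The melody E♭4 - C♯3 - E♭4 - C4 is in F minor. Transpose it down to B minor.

F minor to B minor down is a diminished fifth, so every note moves down by that interval.
Eb4 to A3
C#3 to F##2
Eb4 to A3
C4 to F#3

A3 F##2 A3 F#3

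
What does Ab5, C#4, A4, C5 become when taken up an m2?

Bbb5 D4 Bb4 Db5

Ab5 -> Bbb5
C#4 -> D4
A4 -> Bb4
C5 -> Db5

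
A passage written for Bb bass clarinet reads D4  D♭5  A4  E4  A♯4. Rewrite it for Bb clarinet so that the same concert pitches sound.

D3 Db4 A3 E3 A#3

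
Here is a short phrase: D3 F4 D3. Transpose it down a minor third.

D3 to B2
F4 to D4
D3 to B2

B2 D4 B2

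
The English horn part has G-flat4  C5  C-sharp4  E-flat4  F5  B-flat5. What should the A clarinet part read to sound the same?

First find concert pitch: the English horn sounds a perfect fifth below written, so G-flat4 C5 C-sharp4 E-flat4 F5 B-flat5 sounds Cb4 F4 F#3 Ab3 Bb4 Eb5.
Then write for A clarinet: it sounds a minor third below written, so the part must be a minor third above concert.
Cb4 → Ebb4
F4 → Ab4
F#3 → A3
Ab3 → Cb4
Bb4 → Db5
Eb5 → Gb5

Ebb4 Ab4 A3 Cb4 Db5 Gb5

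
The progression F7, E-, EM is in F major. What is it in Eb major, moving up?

F major up to Eb major is a minor seventh; each chord root moves by that interval while the quality stays the same.
F7: root F up a minor seventh → Eb, giving Eb7.
E-: root E up a minor seventh → D, giving D-.
EM: root E up a minor seventh → D, giving DM.

Eb7 D- DM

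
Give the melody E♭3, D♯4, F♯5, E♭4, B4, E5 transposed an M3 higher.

A major third up from Eb3 gives G3.
A major third up from D#4 gives F##4.
F#5 up a major third is A#5.
Eb4 up a major third is G4.
A major third up from B4 gives D#5.
E5 up a major third is G#5.

G3 F##4 A#5 G4 D#5 G#5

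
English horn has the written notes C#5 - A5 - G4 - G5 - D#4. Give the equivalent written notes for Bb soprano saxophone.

First find concert pitch: the English horn sounds a perfect fifth below written, so C#5 A5 G4 G5 D#4 sounds F#4 D5 C4 C5 G#3.
Then write for Bb soprano saxophone: it sounds a major second below written, so the part must be a major second above concert.
F#4 → G#4
D5 → E5
C4 → D4
C5 → D5
G#3 → A#3

G#4 E5 D4 D5 A#3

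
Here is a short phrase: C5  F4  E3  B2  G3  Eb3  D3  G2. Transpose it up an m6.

C5: a sixth up reaches A, and 8 semitones makes it Ab5.
A minor sixth up from F4 gives Db5.
A minor sixth up from E3 gives C4.
B2 up a minor sixth is G3.
G3: a sixth up reaches E, and 8 semitones makes it Eb4.
A minor sixth up from Eb3 gives Cb4.
A minor sixth up from D3 gives Bb3.
A minor sixth up from G2 gives Eb3.

Ab5 Db5 C4 G3 Eb4 Cb4 Bb3 Eb3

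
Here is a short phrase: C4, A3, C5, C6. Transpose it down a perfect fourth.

G3 E3 G4 G5

C4 to G3
A3 to E3
C5 to G4
C6 to G5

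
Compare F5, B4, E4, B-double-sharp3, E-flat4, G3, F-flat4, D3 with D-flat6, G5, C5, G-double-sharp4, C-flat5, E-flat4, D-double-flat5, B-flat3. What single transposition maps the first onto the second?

From F5 to Db6 is 6 letter names — a sixth of some quality.
F5 to Db6 is 8 semitones, which makes it a minor sixth; the second version is higher, so the direction is up.
Checking another pair — D3 → Bb3 — gives the same interval.

up a minor sixth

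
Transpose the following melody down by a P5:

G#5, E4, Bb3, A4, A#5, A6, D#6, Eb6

G#5: a fifth down reaches C, and 7 semitones makes it C#5.
E4: a fifth down reaches A, and 7 semitones makes it A3.
Bb3 down a perfect fifth is Eb3.
A4 down a perfect fifth is D4.
A#5 down a perfect fifth is D#5.
A6 down a perfect fifth is D6.
A perfect fifth down from D#6 gives G#5.
Eb6: a fifth down reaches A, and 7 semitones makes it Ab5.

C#5 A3 Eb3 D4 D#5 D6 G#5 Ab5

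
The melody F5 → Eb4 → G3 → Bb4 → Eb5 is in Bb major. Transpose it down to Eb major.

Bb4 Ab3 C3 Eb4 Ab4

From Bb down to Eb is a perfect fifth; apply that to each pitch.
F5 -> Bb4
Eb4 -> Ab3
G3 -> C3
Bb4 -> Eb4
Eb5 -> Ab4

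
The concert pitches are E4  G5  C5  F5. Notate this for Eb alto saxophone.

C#5 E6 A5 D6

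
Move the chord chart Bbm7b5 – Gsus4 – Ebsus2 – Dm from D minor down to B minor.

D minor down to B minor is a minor third; each chord root moves by that interval while the quality stays the same.
Bbm7b5: root Bb down a minor third → G, giving Gm7b5.
Gsus4: root G down a minor third → E, giving Esus4.
Ebsus2: root Eb down a minor third → C, giving Csus2.
Dm: root D down a minor third → B, giving Bm.

Gm7b5 Esus4 Csus2 Bm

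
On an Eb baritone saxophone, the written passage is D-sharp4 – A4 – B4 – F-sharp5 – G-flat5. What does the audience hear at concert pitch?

F#2 C3 D3 A3 Bbb3

The Eb baritone saxophone sounds a major thirteenth below written, so transpose each written note down a major thirteenth.
D#4 → F#2
A4 → C3
B4 → D3
F#5 → A3
Gb5 → Bbb3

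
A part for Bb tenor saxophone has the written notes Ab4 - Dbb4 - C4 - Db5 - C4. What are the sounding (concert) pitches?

Written C4 on the Bb tenor saxophone sounds as Bb2, a major ninth lower; apply that shift to every note.
Ab4 -> Gb3
Dbb4 -> Cbb3
C4 -> Bb2
Db5 -> Cb4
C4 -> Bb2

Gb3 Cbb3 Bb2 Cb4 Bb2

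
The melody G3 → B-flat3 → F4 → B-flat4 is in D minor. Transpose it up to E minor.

From D up to E is a major second; apply that to each pitch.
G3 to A3
Bb3 to C4
F4 to G4
Bb4 to C5

A3 C4 G4 C5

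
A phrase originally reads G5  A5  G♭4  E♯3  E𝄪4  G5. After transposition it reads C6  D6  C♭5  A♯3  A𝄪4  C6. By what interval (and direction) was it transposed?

up a perfect fourth

From G5 to C6 is 4 letter names — a fourth of some quality.
G5 to C6 is 5 semitones, which makes it a perfect fourth; the second version is higher, so the direction is up.
Checking another pair — G5 → C6 — gives the same interval.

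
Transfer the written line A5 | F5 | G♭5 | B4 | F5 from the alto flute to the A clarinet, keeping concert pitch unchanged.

G5 Eb5 Fb5 A4 Eb5

First find concert pitch: the alto flute sounds a perfect fourth below written, so A5 F5 G♭5 B4 F5 sounds E5 C5 Db5 F#4 C5.
Then write for A clarinet: it sounds a minor third below written, so the part must be a minor third above concert.
E5 → G5
C5 → Eb5
Db5 → Fb5
F#4 → A4
C5 → Eb5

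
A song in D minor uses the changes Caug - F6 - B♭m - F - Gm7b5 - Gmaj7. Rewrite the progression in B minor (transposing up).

Aaug D6 Gm D Em7b5 Emaj7

D minor up to B minor is a major sixth; each chord root moves by that interval while the quality stays the same.
Caug: root C up a major sixth → A, giving Aaug.
F6: root F up a major sixth → D, giving D6.
B♭m: root B♭ up a major sixth → G, giving Gm.
F: root F up a major sixth → D, giving D.
Gm7b5: root G up a major sixth → E, giving Em7b5.
Gmaj7: root G up a major sixth → E, giving Emaj7.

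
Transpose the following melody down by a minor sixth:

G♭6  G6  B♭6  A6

Bb5 B5 D6 C#6

Gb6 down a minor sixth is Bb5.
G6: a sixth down reaches B, and 8 semitones makes it B5.
A minor sixth down from Bb6 gives D6.
A minor sixth down from A6 gives C#6.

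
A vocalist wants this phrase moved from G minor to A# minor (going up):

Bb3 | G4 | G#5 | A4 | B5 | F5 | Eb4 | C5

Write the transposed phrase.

C#4 A#4 A##5 B#4 C##6 G#5 F#4 D#5

G minor to A# minor up is an augmented second, so every note moves up by that interval.
Bb3 → C#4
G4 → A#4
G#5 → A##5
A4 → B#4
B5 → C##6
F5 → G#5
Eb4 → F#4
C5 → D#5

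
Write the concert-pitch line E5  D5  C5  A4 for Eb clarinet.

C#5 B4 A4 F#4

Written C4 sounds as Eb4 on the Eb clarinet, so concert pitches are written a minor third down.
E5 becomes C#5
D5 becomes B4
C5 becomes A4
A4 becomes F#4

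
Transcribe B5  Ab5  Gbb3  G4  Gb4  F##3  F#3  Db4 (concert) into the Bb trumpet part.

The Bb trumpet sounds a major second below written, so the written part must be a major second above concert — transpose each note up.
B5 gives C#6
Ab5 gives Bb5
Gbb3 gives Abb3
G4 gives A4
Gb4 gives Ab4
F##3 gives G##3
F#3 gives G#3
Db4 gives Eb4

C#6 Bb5 Abb3 A4 Ab4 G##3 G#3 Eb4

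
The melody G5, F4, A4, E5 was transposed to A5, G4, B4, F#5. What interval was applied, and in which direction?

From G5 to A5 is 2 letter names — a second of some quality.
G5 to A5 is 2 semitones, which makes it a major second; the second version is higher, so the direction is up.
Checking another pair — E5 → F#5 — gives the same interval.

up a major second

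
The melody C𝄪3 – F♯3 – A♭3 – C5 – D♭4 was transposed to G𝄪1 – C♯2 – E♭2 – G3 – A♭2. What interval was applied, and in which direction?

down a perfect eleventh

Take the first pair: C##3 → G##1. C to G spans 11 letter names, so the interval is some kind of eleventh.
G##1 to C##3 is 17 semitones, which makes it a perfect eleventh; the second version is lower, so the direction is down.
Checking another pair — Db4 → Ab2 — gives the same interval.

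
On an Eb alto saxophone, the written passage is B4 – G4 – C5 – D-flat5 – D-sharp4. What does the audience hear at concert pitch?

D4 Bb3 Eb4 Fb4 F#3

The Eb alto saxophone sounds a major sixth below written, so transpose each written note down a major sixth.
B4 becomes D4
G4 becomes Bb3
C5 becomes Eb4
Db5 becomes Fb4
D#4 becomes F#3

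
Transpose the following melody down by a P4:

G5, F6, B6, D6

D5 C6 F#6 A5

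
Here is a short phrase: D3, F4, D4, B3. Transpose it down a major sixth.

F2 Ab3 F3 D3

D3 down a major sixth is F2.
A major sixth down from F4 gives Ab3.
D4: a sixth down reaches F, and 9 semitones makes it F3.
A major sixth down from B3 gives D3.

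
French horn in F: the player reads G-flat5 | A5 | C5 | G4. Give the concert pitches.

The French horn in F sounds a perfect fifth below written, so transpose each written note down a perfect fifth.
Gb5 gives Cb5
A5 gives D5
C5 gives F4
G4 gives C4

Cb5 D5 F4 C4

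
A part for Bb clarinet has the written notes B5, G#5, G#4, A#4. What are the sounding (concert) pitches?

A5 F#5 F#4 G#4

The Bb clarinet sounds a major second below written, so transpose each written note down a major second.
B5 becomes A5
G#5 becomes F#5
G#4 becomes F#4
A#4 becomes G#4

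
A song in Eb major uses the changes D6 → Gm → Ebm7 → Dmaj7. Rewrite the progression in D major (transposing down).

Eb major down to D major is a minor second; each chord root moves by that interval while the quality stays the same.
D6: root D down a minor second → C#, giving C#6.
Gm: root G down a minor second → F#, giving F#m.
Ebm7: root Eb down a minor second → D, giving Dm7.
Dmaj7: root D down a minor second → C#, giving C#maj7.

C#6 F#m Dm7 C#maj7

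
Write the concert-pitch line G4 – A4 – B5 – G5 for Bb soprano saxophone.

A4 B4 C#6 A5

Written C4 sounds as Bb3 on the Bb soprano saxophone, so concert pitches are written a major second up.
G4 to A4
A4 to B4
B5 to C#6
G5 to A5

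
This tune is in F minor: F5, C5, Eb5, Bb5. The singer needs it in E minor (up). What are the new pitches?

E6 B5 D6 A6

F minor to E minor up is a major seventh, so every note moves up by that interval.
F5 → E6
C5 → B5
Eb5 → D6
Bb5 → A6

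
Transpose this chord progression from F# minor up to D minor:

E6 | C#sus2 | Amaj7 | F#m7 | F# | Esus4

C6 Asus2 Fmaj7 Dm7 D Csus4

F# minor up to D minor is a minor sixth; each chord root moves by that interval while the quality stays the same.
E6: root E up a minor sixth → C, giving C6.
C#sus2: root C# up a minor sixth → A, giving Asus2.
Amaj7: root A up a minor sixth → F, giving Fmaj7.
F#m7: root F# up a minor sixth → D, giving Dm7.
F#: root F# up a minor sixth → D, giving D.
Esus4: root E up a minor sixth → C, giving Csus4.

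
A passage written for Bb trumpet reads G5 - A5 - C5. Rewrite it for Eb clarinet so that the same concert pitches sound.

D5 E5 G4

First find concert pitch: the Bb trumpet sounds a major second below written, so G5 A5 C5 sounds F5 G5 Bb4.
Then write for Eb clarinet: it sounds a minor third above written, so the part must be a minor third below concert.
F5 → D5
G5 → E5
Bb4 → G4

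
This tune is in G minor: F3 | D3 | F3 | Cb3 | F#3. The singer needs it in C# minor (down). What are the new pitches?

From G down to C# is a diminished fifth; apply that to each pitch.
F3 becomes B2
D3 becomes G#2
F3 becomes B2
Cb3 becomes F2
F#3 becomes B#2

B2 G#2 B2 F2 B#2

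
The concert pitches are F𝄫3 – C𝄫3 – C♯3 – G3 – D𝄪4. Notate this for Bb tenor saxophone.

Written C4 sounds as Bb2 on the Bb tenor saxophone, so concert pitches are written a major ninth up.
Fbb3 becomes Gbb4
Cbb3 becomes Dbb4
C#3 becomes D#4
G3 becomes A4
D##4 becomes E##5

Gbb4 Dbb4 D#4 A4 E##5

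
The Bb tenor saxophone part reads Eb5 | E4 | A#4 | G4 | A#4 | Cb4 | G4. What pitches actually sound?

Db4 D3 G#3 F3 G#3 Bbb2 F3

The Bb tenor saxophone sounds a major ninth below written, so transpose each written note down a major ninth.
Eb5 becomes Db4
E4 becomes D3
A#4 becomes G#3
G4 becomes F3
A#4 becomes G#3
Cb4 becomes Bbb2
G4 becomes F3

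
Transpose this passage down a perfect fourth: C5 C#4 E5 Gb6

A perfect fourth down from C5 gives G4.
C#4: a fourth down reaches G, and 5 semitones makes it G#3.
A perfect fourth down from E5 gives B4.
A perfect fourth down from Gb6 gives Db6.

G4 G#3 B4 Db6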